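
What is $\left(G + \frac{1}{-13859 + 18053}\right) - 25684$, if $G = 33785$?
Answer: $\frac{33975595}{4194} \approx 8101.0$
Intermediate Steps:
$\left(G + \frac{1}{-13859 + 18053}\right) - 25684 = \left(33785 + \frac{1}{-13859 + 18053}\right) - 25684 = \left(33785 + \frac{1}{4194}\right) - 25684 = \frac{141694291}{4194} - 25684 = \frac{33975595}{4194}$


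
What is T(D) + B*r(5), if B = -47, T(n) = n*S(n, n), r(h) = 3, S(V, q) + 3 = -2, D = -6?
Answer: -111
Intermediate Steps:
S(V, q) = -5 (S(V, q) = -3 - 2 = -5)
T(n) = -5*n (T(n) = n*(-5) = -5*n)
T(D) + B*r(5) = -5*(-6) - 47*3 = 30 - 141 = -111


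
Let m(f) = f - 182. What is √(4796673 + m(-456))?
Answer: √4796035 ≈ 2190.0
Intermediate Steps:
m(f) = -182 + f
√(4796673 + m(-456)) = √(4796673 + (-182 - 456)) = √(4796673 - 638) = √4796035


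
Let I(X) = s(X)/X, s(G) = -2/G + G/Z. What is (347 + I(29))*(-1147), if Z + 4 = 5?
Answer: -335687902/841 ≈ -3.9915e+5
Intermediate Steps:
Z = 1 (Z = -4 + 5 = 1)
s(G) = G - 2/G (s(G) = -2/G + G/1 = -2/G + G*1 = -2/G + G = G - 2/G)
I(X) = (X - 2/X)/X
(347 + I(29))*(-1147) = (347 + (1 - 2/29**2))*(-1147) = (347 + (1 - 2*1/841))*(-1147) = (347 + (1 - 2/841))*(-1147) = (347 + 839/841)*(-1147) = (292666/841)*(-1147) = -335687902/841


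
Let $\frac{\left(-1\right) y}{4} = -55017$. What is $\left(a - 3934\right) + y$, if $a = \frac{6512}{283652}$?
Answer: $\frac{15326711970}{70913} \approx 2.1613 \cdot 10^{5}$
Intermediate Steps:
$y = 220068$ ($y = \left(-4\right) \left(-55017\right) = 220068$)
$a = \frac{1628}{70913}$ ($a = 6512 \cdot \frac{1}{283652} = \frac{1628}{70913} \approx 0.022958$)
$\left(a - 3934\right) + y = \left(\frac{1628}{70913} - 3934\right) + 220068 = - \frac{278970114}{70913} + 220068 = \frac{15326711970}{70913}$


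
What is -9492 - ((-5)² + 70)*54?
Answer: -14622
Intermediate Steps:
-9492 - ((-5)² + 70)*54 = -9492 - (25 + 70)*54 = -9492 - 95*54 = -9492 - 1*5130 = -9492 - 5130 = -14622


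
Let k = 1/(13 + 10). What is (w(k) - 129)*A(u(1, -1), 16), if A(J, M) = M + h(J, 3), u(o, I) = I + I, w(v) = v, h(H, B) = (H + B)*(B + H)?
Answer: -50422/23 ≈ -2192.3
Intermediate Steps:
h(H, B) = (B + H)**2 (h(H, B) = (B + H)*(B + H) = (B + H)**2)
k = 1/23 ≈ 0.043478
u(o, I) = 2*I
A(J, M) = M + (3 + J)**2
(w(k) - 129)*A(u(1, -1), 16) = (1/23 - 129)*(16 + (3 + 2*(-1))**2) = -2966*(16 + (3 - 2)**2)/23 = -2966*(16 + 1**2)/23 = -2966*(16 + 1)/23 = -2966/23*17 = -50422/23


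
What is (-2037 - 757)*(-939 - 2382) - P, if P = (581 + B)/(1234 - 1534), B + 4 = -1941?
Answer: 695915209/75 ≈ 9.2789e+6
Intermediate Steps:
B = -1945 (B = -4 - 1941 = -1945)
P = 341/75 (P = (581 - 1945)/(1234 - 1534) = -1364/(-300) = -1364*(-1/300) = 341/75 ≈ 4.5467)
(-2037 - 757)*(-939 - 2382) - P = (-2037 - 757)*(-939 - 2382) - 1*341/75 = -2794*(-3321) - 341/75 = 9278874 - 341/75 = 695915209/75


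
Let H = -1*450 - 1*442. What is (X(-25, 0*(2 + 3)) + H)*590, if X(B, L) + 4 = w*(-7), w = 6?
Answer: -553420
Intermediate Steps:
X(B, L) = -46 (X(B, L) = -4 + 6*(-7) = -4 - 42 = -46)
H = -892 (H = -450 - 442 = -892)
(X(-25, 0*(2 + 3)) + H)*590 = (-46 - 892)*590 = -938*590 = -553420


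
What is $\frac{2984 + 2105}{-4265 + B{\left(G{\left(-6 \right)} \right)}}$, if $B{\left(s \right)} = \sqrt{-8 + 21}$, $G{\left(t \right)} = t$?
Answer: $- \frac{21704585}{18190212} - \frac{5089 \sqrt{13}}{18190212} \approx -1.1942$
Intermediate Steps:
$B{\left(s \right)} = \sqrt{13}$
$\frac{2984 + 2105}{-4265 + B{\left(G{\left(-6 \right)} \right)}} = \frac{2984 + 2105}{-4265 + \sqrt{13}} = \frac{5089}{-4265 + \sqrt{13}}$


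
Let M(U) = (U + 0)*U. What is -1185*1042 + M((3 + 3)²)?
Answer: -1233474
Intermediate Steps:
M(U) = U² (M(U) = U*U = U²)
-1185*1042 + M((3 + 3)²) = -1185*1042 + ((3 + 3)²)² = -1234770 + (6²)² = -1234770 + 36² = -1234770 + 1296 = -1233474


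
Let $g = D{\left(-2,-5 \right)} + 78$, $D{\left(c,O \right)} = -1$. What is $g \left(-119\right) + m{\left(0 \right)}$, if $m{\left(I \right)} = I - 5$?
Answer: $-9168$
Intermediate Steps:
$m{\left(I \right)} = -5 + I$ ($m{\left(I \right)} = I - 5 = -5 + I$)
$g = 77$ ($g = -1 + 78 = 77$)
$g \left(-119\right) + m{\left(0 \right)} = 77 \left(-119\right) + \left(-5 + 0\right) = -9163 - 5 = -9168$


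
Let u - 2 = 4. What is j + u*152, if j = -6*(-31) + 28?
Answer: 1126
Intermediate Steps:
u = 6 (u = 2 + 4 = 6)
j = 214 (j = 186 + 28 = 214)
j + u*152 = 214 + 6*152 = 214 + 912 = 1126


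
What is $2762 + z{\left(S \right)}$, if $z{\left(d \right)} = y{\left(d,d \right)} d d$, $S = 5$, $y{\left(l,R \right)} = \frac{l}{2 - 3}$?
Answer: $2637$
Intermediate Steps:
$y{\left(l,R \right)} = - l$ ($y{\left(l,R \right)} = \frac{l}{-1} = l \left(-1\right) = - l$)
$z{\left(d \right)} = - d^{3}$ ($z{\left(d \right)} = - d d d = - d^{2} d = - d^{3}$)
$2762 + z{\left(S \right)} = 2762 - 5^{3} = 2762 - 125 = 2637$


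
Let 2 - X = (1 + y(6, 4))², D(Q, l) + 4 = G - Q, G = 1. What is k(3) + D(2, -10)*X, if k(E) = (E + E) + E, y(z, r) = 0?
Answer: 4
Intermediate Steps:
k(E) = 3*E (k(E) = 2*E + E = 3*E)
D(Q, l) = -3 - Q (D(Q, l) = -4 + (1 - Q) = -3 - Q)
X = 1 (X = 2 - (1 + 0)² = 2 - 1*1² = 2 - 1*1 = 2 - 1 = 1)
k(3) + D(2, -10)*X = 3*3 + (-3 - 1*2)*1 = 9 + (-3 - 2)*1 = 9 - 5*1 = 9 - 5 = 4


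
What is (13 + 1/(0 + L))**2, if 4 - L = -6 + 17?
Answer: 8100/49 ≈ 165.31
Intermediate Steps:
L = -7 (L = 4 - (-6 + 17) = 4 - 1*11 = 4 - 11 = -7)
(13 + 1/(0 + L))**2 = (13 + 1/(0 - 7))**2 = (13 + 1/(-7))**2 = (13 - 1/7)**2 = (90/7)**2 = 8100/49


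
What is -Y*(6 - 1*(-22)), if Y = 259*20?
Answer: -145040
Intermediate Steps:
Y = 5180
-Y*(6 - 1*(-22)) = -5180*(6 - 1*(-22)) = -5180*(6 + 22) = -5180*28 = -1*145040 = -145040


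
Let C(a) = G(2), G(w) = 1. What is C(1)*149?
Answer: 149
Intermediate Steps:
C(a) = 1
C(1)*149 = 1*149 = 149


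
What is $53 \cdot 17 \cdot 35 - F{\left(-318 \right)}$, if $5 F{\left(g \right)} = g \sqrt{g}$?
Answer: $31535 + \frac{318 i \sqrt{318}}{5} \approx 31535.0 + 1134.2 i$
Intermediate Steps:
$F{\left(g \right)} = \frac{g^{\frac{3}{2}}}{5}$ ($F{\left(g \right)} = \frac{g \sqrt{g}}{5} = \frac{g^{\frac{3}{2}}}{5}$)
$53 \cdot 17 \cdot 35 - F{\left(-318 \right)} = 53 \cdot 17 \cdot 35 - \frac{\left(-318\right)^{\frac{3}{2}}}{5} = 901 \cdot 35 - \frac{\left(-318\right) i \sqrt{318}}{5} = 31535 - - \frac{318 i \sqrt{318}}{5} = 31535 + \frac{318 i \sqrt{318}}{5}$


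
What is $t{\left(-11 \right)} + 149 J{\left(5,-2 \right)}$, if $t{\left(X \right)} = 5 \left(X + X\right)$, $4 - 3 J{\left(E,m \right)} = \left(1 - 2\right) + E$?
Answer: $-110$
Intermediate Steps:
$J{\left(E,m \right)} = \frac{5}{3} - \frac{E}{3}$ ($J{\left(E,m \right)} = \frac{4}{3} - \frac{\left(1 - 2\right) + E}{3} = \frac{4}{3} - \frac{-1 + E}{3} = \frac{4}{3} - \left(- \frac{1}{3} + \frac{E}{3}\right) = \frac{5}{3} - \frac{E}{3}$)
$t{\left(X \right)} = 10 X$ ($t{\left(X \right)} = 5 \cdot 2 X = 10 X$)
$t{\left(-11 \right)} + 149 J{\left(5,-2 \right)} = 10 \left(-11\right) + 149 \left(\frac{5}{3} - \frac{5}{3}\right) = -110 + 149 \left(\frac{5}{3} - \frac{5}{3}\right) = -110 + 149 \cdot 0 = -110 + 0 = -110$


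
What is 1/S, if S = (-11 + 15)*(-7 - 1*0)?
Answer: -1/28 ≈ -0.035714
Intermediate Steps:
S = -28 (S = 4*(-7 + 0) = 4*(-7) = -28)
1/S = 1/(-28) = -1/28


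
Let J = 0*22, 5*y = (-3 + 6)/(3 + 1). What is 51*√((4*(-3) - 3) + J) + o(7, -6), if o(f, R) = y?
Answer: 3/20 + 51*I*√15 ≈ 0.15 + 197.52*I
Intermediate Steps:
y = 3/20 (y = ((-3 + 6)/(3 + 1))/5 = (3/4)/5 = (3*(¼))/5 = (⅕)*(¾) = 3/20 ≈ 0.15000)
o(f, R) = 3/20
J = 0
51*√((4*(-3) - 3) + J) + o(7, -6) = 51*√((4*(-3) - 3) + 0) + 3/20 = 51*√((-12 - 3) + 0) + 3/20 = 51*√(-15 + 0) + 3/20 = 51*√(-15) + 3/20 = 51*(I*√15) + 3/20 = 51*I*√15 + 3/20 = 3/20 + 51*I*√15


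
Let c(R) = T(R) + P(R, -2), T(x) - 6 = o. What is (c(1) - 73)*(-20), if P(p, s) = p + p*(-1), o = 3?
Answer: 1280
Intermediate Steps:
P(p, s) = 0 (P(p, s) = p - p = 0)
T(x) = 9 (T(x) = 6 + 3 = 9)
c(R) = 9 (c(R) = 9 + 0 = 9)
(c(1) - 73)*(-20) = (9 - 73)*(-20) = -64*(-20) = 1280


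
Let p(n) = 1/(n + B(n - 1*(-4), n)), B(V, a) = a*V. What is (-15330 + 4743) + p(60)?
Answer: -41289299/3900 ≈ -10587.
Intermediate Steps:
B(V, a) = V*a
p(n) = 1/(n + n*(4 + n)) (p(n) = 1/(n + (n - 1*(-4))*n) = 1/(n + (n + 4)*n) = 1/(n + (4 + n)*n) = 1/(n + n*(4 + n)))
(-15330 + 4743) + p(60) = (-15330 + 4743) + 1/(60*(5 + 60)) = -10587 + (1/60)/65 = -10587 + (1/60)*(1/65) = -10587 + 1/3900 = -41289299/3900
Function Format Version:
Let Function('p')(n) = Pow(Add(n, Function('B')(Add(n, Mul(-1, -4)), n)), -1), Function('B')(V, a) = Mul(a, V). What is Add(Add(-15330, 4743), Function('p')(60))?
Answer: Rational(-41289299, 3900) ≈ -10587.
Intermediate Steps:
Function('B')(V, a) = Mul(V, a)
Function('p')(n) = Pow(Add(n, Mul(n, Add(4, n))), -1) (Function('p')(n) = Pow(Add(n, Mul(Add(n, Mul(-1, -4)), n)), -1) = Pow(Add(n, Mul(Add(n, 4), n)), -1) = Pow(Add(n, Mul(Add(4, n), n)), -1) = Pow(Add(n, Mul(n, Add(4, n))), -1))
Add(Add(-15330, 4743), Function('p')(60)) = Add(Add(-15330, 4743), Mul(Pow(60, -1), Pow(Add(5, 60), -1))) = Add(-10587, Mul(Rational(1, 60), Pow(65, -1))) = Add(-10587, Mul(Rational(1, 60), Rational(1, 65))) = Add(-10587, Rational(1, 3900)) = Rational(-41289299, 3900)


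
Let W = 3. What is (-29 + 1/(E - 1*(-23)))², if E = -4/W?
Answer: 3541924/4225 ≈ 838.33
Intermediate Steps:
E = -4/3 ≈ -1.3333
(-29 + 1/(E - 1*(-23)))² = (-29 + 1/(-4/3 - 1*(-23)))² = (-29 + 1/(-4/3 + 23))² = (-29 + 1/(65/3))² = (-29 + 3/65)² = (-1882/65)² = 3541924/4225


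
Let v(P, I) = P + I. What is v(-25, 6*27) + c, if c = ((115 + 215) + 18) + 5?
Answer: 490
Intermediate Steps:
c = 353 (c = (330 + 18) + 5 = 348 + 5 = 353)
v(P, I) = I + P
v(-25, 6*27) + c = (6*27 - 25) + 353 = (162 - 25) + 353 = 137 + 353 = 490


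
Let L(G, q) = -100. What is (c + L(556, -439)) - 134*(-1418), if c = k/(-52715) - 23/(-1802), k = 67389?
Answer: 18040082143627/94992430 ≈ 1.8991e+5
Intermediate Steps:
c = -120222533/94992430 (c = 67389/(-52715) - 23/(-1802) = 67389*(-1/52715) - 23*(-1/1802) = -67389/52715 + 23/1802 = -120222533/94992430 ≈ -1.2656)
(c + L(556, -439)) - 134*(-1418) = (-120222533/94992430 - 100) - 134*(-1418) = -9619465533/94992430 + 190012 = 18040082143627/94992430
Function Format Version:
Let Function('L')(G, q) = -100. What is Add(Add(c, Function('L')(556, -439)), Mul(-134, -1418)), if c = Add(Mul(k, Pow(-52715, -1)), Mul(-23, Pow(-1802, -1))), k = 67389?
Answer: Rational(18040082143627, 94992430) ≈ 1.8991e+5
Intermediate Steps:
c = Rational(-120222533, 94992430) (c = Add(Mul(67389, Pow(-52715, -1)), Mul(-23, Pow(-1802, -1))) = Add(Mul(67389, Rational(-1, 52715)), Mul(-23, Rational(-1, 1802))) = Add(Rational(-67389, 52715), Rational(23, 1802)) = Rational(-120222533, 94992430) ≈ -1.2656)
Add(Add(c, Function('L')(556, -439)), Mul(-134, -1418)) = Add(Add(Rational(-120222533, 94992430), -100), Mul(-134, -1418)) = Add(Rational(-9619465533, 94992430), 190012) = Rational(18040082143627, 94992430)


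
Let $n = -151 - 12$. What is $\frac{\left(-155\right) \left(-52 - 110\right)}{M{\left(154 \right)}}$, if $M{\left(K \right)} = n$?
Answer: $- \frac{25110}{163} \approx -154.05$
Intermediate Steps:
$n = -163$
$M{\left(K \right)} = -163$
$\frac{\left(-155\right) \left(-52 - 110\right)}{M{\left(154 \right)}} = \frac{\left(-155\right) \left(-52 - 110\right)}{-163} = \left(-155\right) \left(-162\right) \left(- \frac{1}{163}\right) = 25110 \left(- \frac{1}{163}\right) = - \frac{25110}{163}$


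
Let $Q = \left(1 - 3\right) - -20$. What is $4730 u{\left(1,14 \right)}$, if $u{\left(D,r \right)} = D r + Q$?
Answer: $151360$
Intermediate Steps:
$Q = 18$ ($Q = \left(1 - 3\right) + 20 = -2 + 20 = 18$)
$u{\left(D,r \right)} = 18 + D r$ ($u{\left(D,r \right)} = D r + 18 = 18 + D r$)
$4730 u{\left(1,14 \right)} = 4730 \left(18 + 1 \cdot 14\right) = 4730 \left(18 + 14\right) = 4730 \cdot 32 = 151360$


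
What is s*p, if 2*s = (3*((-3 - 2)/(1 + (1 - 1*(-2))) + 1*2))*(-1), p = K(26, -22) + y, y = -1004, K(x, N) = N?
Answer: 4617/4 ≈ 1154.3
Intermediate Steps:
p = -1026 (p = -22 - 1004 = -1026)
s = -9/8 (s = ((3*((-3 - 2)/(1 + (1 - 1*(-2))) + 1*2))*(-1))/2 = ((3*(-5/(1 + (1 + 2)) + 2))*(-1))/2 = ((3*(-5/(1 + 3) + 2))*(-1))/2 = ((3*(-5/4 + 2))*(-1))/2 = ((3*(¾))*(-1))/2 = ((9/4)*(-1))/2 = (½)*(-9/4) = -9/8 ≈ -1.1250)
s*p = -9/8*(-1026) = 4617/4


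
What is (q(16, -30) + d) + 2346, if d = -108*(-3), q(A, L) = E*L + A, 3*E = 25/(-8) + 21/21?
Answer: 10829/4 ≈ 2707.3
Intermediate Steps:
E = -17/24 (E = (25/(-8) + 21/21)/3 = (25*(-⅛) + 21*(1/21))/3 = (-25/8 + 1)/3 = (⅓)*(-17/8) = -17/24 ≈ -0.70833)
q(A, L) = A - 17*L/24 (q(A, L) = -17*L/24 + A = A - 17*L/24)
d = 324
(q(16, -30) + d) + 2346 = ((16 - 17/24*(-30)) + 324) + 2346 = ((16 + 85/4) + 324) + 2346 = (149/4 + 324) + 2346 = 1445/4 + 2346 = 10829/4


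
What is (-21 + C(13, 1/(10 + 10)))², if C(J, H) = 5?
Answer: 256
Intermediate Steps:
(-21 + C(13, 1/(10 + 10)))² = (-21 + 5)² = (-16)² = 256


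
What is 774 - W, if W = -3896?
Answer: 4670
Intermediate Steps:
774 - W = 774 - 1*(-3896) = 774 + 3896 = 4670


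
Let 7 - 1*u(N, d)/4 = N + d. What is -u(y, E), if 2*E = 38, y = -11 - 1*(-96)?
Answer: 388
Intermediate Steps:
y = 85 (y = -11 + 96 = 85)
E = 19 (E = (½)*38 = 19)
u(N, d) = 28 - 4*N - 4*d (u(N, d) = 28 - 4*(N + d) = 28 + (-4*N - 4*d) = 28 - 4*N - 4*d)
-u(y, E) = -(28 - 4*85 - 4*19) = -(28 - 340 - 76) = -1*(-388) = 388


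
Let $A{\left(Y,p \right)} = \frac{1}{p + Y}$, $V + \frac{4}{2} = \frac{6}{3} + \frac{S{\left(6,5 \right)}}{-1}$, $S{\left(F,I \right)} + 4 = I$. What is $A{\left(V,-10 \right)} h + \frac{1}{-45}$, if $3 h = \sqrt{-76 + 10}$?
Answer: $- \frac{1}{45} - \frac{i \sqrt{66}}{33} \approx -0.022222 - 0.24618 i$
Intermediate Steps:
$S{\left(F,I \right)} = -4 + I$
$h = \frac{i \sqrt{66}}{3}$ ($h = \frac{\sqrt{-76 + 10}}{3} = \frac{\sqrt{-66}}{3} = \frac{i \sqrt{66}}{3} \approx 2.708 i$)
$V = -1$ ($V = -2 + \left(\frac{6}{3} + \frac{-4 + 5}{-1}\right) = -2 + \left(6 \cdot \frac{1}{3} + 1 \left(-1\right)\right) = -2 + \left(2 - 1\right) = -2 + 1 = -1$)
$A{\left(Y,p \right)} = \frac{1}{Y + p}$
$A{\left(V,-10 \right)} h + \frac{1}{-45} = \frac{\frac{1}{3} i \sqrt{66}}{-1 - 10} + \frac{1}{-45} = \frac{\frac{1}{3} i \sqrt{66}}{-11} - \frac{1}{45} = - \frac{\frac{1}{3} i \sqrt{66}}{11} - \frac{1}{45} = - \frac{i \sqrt{66}}{33} - \frac{1}{45} = - \frac{1}{45} - \frac{i \sqrt{66}}{33}$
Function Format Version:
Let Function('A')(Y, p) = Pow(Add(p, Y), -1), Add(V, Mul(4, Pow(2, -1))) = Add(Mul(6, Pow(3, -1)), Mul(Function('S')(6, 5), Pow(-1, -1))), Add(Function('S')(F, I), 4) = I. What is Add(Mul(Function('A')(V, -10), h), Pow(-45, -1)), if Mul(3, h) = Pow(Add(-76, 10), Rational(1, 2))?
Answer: Add(Rational(-1, 45), Mul(Rational(-1, 33), I, Pow(66, Rational(1, 2)))) ≈ Add(-0.022222, Mul(-0.24618, I))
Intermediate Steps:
Function('S')(F, I) = Add(-4, I)
h = Mul(Rational(1, 3), I, Pow(66, Rational(1, 2))) (h = Mul(Rational(1, 3), Pow(Add(-76, 10), Rational(1, 2))) = Mul(Rational(1, 3), Pow(-66, Rational(1, 2))) = Mul(Rational(1, 3), Mul(I, Pow(66, Rational(1, 2)))) = Mul(Rational(1, 3), I, Pow(66, Rational(1, 2))) ≈ Mul(2.7080, I))
V = -1 (V = Add(-2, Add(Mul(6, Pow(3, -1)), Mul(Add(-4, 5), Pow(-1, -1)))) = Add(-2, Add(Mul(6, Rational(1, 3)), Mul(1, -1))) = Add(-2, Add(2, -1)) = Add(-2, 1) = -1)
Function('A')(Y, p) = Pow(Add(Y, p), -1)
Add(Mul(Function('A')(V, -10), h), Pow(-45, -1)) = Add(Mul(Pow(Add(-1, -10), -1), Mul(Rational(1, 3), I, Pow(66, Rational(1, 2)))), Pow(-45, -1)) = Add(Mul(Pow(-11, -1), Mul(Rational(1, 3), I, Pow(66, Rational(1, 2)))), Rational(-1, 45)) = Add(Mul(Rational(-1, 11), Mul(Rational(1, 3), I, Pow(66, Rational(1, 2)))), Rational(-1, 45)) = Add(Mul(Rational(-1, 33), I, Pow(66, Rational(1, 2))), Rational(-1, 45)) = Add(Rational(-1, 45), Mul(Rational(-1, 33), I, Pow(66, Rational(1, 2))))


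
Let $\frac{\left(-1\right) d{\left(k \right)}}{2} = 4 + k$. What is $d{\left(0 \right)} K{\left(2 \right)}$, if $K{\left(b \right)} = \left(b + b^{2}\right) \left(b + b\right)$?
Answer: $-192$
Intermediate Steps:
$K{\left(b \right)} = 2 b \left(b + b^{2}\right)$ ($K{\left(b \right)} = \left(b + b^{2}\right) 2 b = 2 b \left(b + b^{2}\right)$)
$d{\left(k \right)} = -8 - 2 k$ ($d{\left(k \right)} = - 2 \left(4 + k\right) = -8 - 2 k$)
$d{\left(0 \right)} K{\left(2 \right)} = \left(-8 - 0\right) 2 \cdot 2^{2} \left(1 + 2\right) = \left(-8 + 0\right) 2 \cdot 4 \cdot 3 = \left(-8\right) 24 = -192$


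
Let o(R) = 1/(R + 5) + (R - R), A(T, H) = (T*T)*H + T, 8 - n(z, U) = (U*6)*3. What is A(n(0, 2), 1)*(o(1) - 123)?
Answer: -92862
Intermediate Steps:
n(z, U) = 8 - 18*U (n(z, U) = 8 - U*6*3 = 8 - 6*U*3 = 8 - 18*U)
A(T, H) = T + H*T² (A(T, H) = T²*H + T = H*T² + T = T + H*T²)
o(R) = 1/(5 + R) (o(R) = 1/(5 + R) + 0 = 1/(5 + R))
A(n(0, 2), 1)*(o(1) - 123) = ((8 - 18*2)*(1 + 1*(8 - 18*2)))*(1/(5 + 1) - 123) = ((8 - 36)*(1 + 1*(8 - 36)))*(1/6 - 123) = (-28*(1 + 1*(-28)))*(⅙ - 123) = -28*(1 - 28)*(-737/6) = -28*(-27)*(-737/6) = 756*(-737/6) = -92862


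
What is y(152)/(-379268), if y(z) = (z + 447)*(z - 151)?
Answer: -599/379268 ≈ -0.0015794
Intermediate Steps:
y(z) = (-151 + z)*(447 + z) (y(z) = (447 + z)*(-151 + z) = (-151 + z)*(447 + z))
y(152)/(-379268) = (-67497 + 152² + 296*152)/(-379268) = (-67497 + 23104 + 44992)*(-1/379268) = 599*(-1/379268) = -599/379268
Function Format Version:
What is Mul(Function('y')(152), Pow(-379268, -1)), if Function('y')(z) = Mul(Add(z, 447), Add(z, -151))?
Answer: Rational(-599, 379268) ≈ -0.0015794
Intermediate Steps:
Function('y')(z) = Mul(Add(-151, z), Add(447, z)) (Function('y')(z) = Mul(Add(447, z), Add(-151, z)) = Mul(Add(-151, z), Add(447, z)))
Mul(Function('y')(152), Pow(-379268, -1)) = Mul(Add(-67497, Pow(152, 2), Mul(296, 152)), Pow(-379268, -1)) = Mul(Add(-67497, 23104, 44992), Rational(-1, 379268)) = Mul(599, Rational(-1, 379268)) = Rational(-599, 379268)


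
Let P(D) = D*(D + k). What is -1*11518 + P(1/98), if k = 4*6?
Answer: -110616519/9604 ≈ -11518.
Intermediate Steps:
k = 24
P(D) = D*(24 + D) (P(D) = D*(D + 24) = D*(24 + D))
-1*11518 + P(1/98) = -1*11518 + (24 + 1/98)/98 = -11518 + (24 + 1/98)/98 = -11518 + (1/98)*(2353/98) = -11518 + 2353/9604 = -110616519/9604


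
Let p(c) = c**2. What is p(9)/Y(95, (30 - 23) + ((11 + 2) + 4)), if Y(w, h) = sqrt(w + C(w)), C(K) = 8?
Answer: 81*sqrt(103)/103 ≈ 7.9812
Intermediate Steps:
Y(w, h) = sqrt(8 + w) (Y(w, h) = sqrt(w + 8) = sqrt(8 + w))
p(9)/Y(95, (30 - 23) + ((11 + 2) + 4)) = 9**2/(sqrt(8 + 95)) = 81/(sqrt(103)) = 81*(sqrt(103)/103) = 81*sqrt(103)/103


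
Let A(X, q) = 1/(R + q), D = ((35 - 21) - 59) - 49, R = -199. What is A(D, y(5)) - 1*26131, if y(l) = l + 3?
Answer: -4991022/191 ≈ -26131.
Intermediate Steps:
y(l) = 3 + l
D = -94 (D = (14 - 59) - 49 = -45 - 49 = -94)
A(X, q) = 1/(-199 + q)
A(D, y(5)) - 1*26131 = 1/(-199 + (3 + 5)) - 1*26131 = 1/(-199 + 8) - 26131 = 1/(-191) - 26131 = -1/191 - 26131 = -4991022/191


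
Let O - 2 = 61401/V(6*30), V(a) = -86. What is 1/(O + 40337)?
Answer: 86/3407753 ≈ 2.5237e-5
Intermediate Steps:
O = -61229/86 (O = 2 + 61401/(-86) = 2 + 61401*(-1/86) = 2 - 61401/86 = -61229/86 ≈ -711.96)
1/(O + 40337) = 1/(-61229/86 + 40337) = 1/(3407753/86) = 86/3407753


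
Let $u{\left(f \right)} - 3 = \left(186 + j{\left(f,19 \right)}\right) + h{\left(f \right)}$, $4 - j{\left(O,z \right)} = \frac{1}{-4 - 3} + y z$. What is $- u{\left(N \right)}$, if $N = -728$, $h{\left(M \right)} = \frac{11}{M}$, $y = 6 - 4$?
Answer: $- \frac{112933}{728} \approx -155.13$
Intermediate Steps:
$y = 2$
$j{\left(O,z \right)} = \frac{29}{7} - 2 z$ ($j{\left(O,z \right)} = 4 - \left(\frac{1}{-4 - 3} + 2 z\right) = 4 - \left(\frac{1}{-7} + 2 z\right) = 4 - \left(- \frac{1}{7} + 2 z\right) = \frac{29}{7} - 2 z$)
$u{\left(f \right)} = \frac{1086}{7} + \frac{11}{f}$ ($u{\left(f \right)} = 3 + \left(\left(186 + \left(\frac{29}{7} - 38\right)\right) + \frac{11}{f}\right) = 3 + \left(\left(186 - \frac{237}{7}\right) + \frac{11}{f}\right) = 3 + \left(\frac{1065}{7} + \frac{11}{f}\right) = \frac{1086}{7} + \frac{11}{f}$)
$- u{\left(N \right)} = - (\frac{1086}{7} + \frac{11}{-728}) = - (\frac{1086}{7} + 11 \left(- \frac{1}{728}\right)) = - (\frac{1086}{7} - \frac{11}{728}) = \left(-1\right) \frac{112933}{728} = - \frac{112933}{728}$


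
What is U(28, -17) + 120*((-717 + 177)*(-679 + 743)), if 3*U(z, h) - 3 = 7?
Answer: -12441590/3 ≈ -4.1472e+6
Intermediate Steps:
U(z, h) = 10/3 (U(z, h) = 1 + (⅓)*7 = 1 + 7/3 = 10/3)
U(28, -17) + 120*((-717 + 177)*(-679 + 743)) = 10/3 + 120*((-717 + 177)*(-679 + 743)) = 10/3 + 120*(-540*64) = 10/3 + 120*(-34560) = 10/3 - 4147200 = -12441590/3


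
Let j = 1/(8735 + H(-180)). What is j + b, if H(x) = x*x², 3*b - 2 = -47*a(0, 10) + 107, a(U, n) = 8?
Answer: -518270586/5823265 ≈ -89.000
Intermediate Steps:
b = -89 (b = ⅔ + (-47*8 + 107)/3 = ⅔ + (-376 + 107)/3 = ⅔ + (⅓)*(-269) = ⅔ - 269/3 = -89)
H(x) = x³
j = -1/5823265 (j = 1/(8735 + (-180)³) = 1/(8735 - 5832000) = 1/(-5823265) = -1/5823265 ≈ -1.7172e-7)
j + b = -1/5823265 - 89 = -518270586/5823265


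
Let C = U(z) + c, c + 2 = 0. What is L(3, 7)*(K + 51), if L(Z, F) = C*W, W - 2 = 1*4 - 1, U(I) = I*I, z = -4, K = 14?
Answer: 4550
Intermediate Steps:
U(I) = I**2
c = -2 (c = -2 + 0 = -2)
W = 5 (W = 2 + (1*4 - 1) = 2 + (4 - 1) = 2 + 3 = 5)
C = 14 (C = (-4)**2 - 2 = 16 - 2 = 14)
L(Z, F) = 70 (L(Z, F) = 14*5 = 70)
L(3, 7)*(K + 51) = 70*(14 + 51) = 70*65 = 4550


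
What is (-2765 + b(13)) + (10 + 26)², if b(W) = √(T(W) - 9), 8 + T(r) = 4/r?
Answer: -1469 + I*√2821/13 ≈ -1469.0 + 4.0856*I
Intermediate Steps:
T(r) = -8 + 4/r
b(W) = √(-17 + 4/W) (b(W) = √((-8 + 4/W) - 9) = √(-17 + 4/W))
(-2765 + b(13)) + (10 + 26)² = (-2765 + √(-17 + 4/13)) + (10 + 26)² = (-2765 + √(-17 + 4*(1/13))) + 36² = (-2765 + √(-17 + 4/13)) + 1296 = (-2765 + √(-217/13)) + 1296 = (-2765 + I*√2821/13) + 1296 = -1469 + I*√2821/13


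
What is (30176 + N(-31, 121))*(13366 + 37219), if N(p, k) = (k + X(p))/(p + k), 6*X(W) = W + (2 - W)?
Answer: 41216071214/27 ≈ 1.5265e+9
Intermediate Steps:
X(W) = ⅓ (X(W) = (W + (2 - W))/6 = (⅙)*2 = ⅓)
N(p, k) = (⅓ + k)/(k + p) (N(p, k) = (k + ⅓)/(p + k) = (⅓ + k)/(k + p))
(30176 + N(-31, 121))*(13366 + 37219) = (30176 + (⅓ + 121)/(121 - 31))*(13366 + 37219) = (30176 + (364/3)/90)*50585 = (30176 + (1/90)*(364/3))*50585 = (30176 + 182/135)*50585 = (4073942/135)*50585 = 41216071214/27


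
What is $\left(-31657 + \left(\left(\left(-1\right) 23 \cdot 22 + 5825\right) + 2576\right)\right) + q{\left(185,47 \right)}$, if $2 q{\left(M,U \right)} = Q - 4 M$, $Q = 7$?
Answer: $- \frac{48257}{2} \approx -24129.0$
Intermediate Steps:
$q{\left(M,U \right)} = \frac{7}{2} - 2 M$ ($q{\left(M,U \right)} = \frac{7 - 4 M}{2} = \frac{7}{2} - 2 M$)
$\left(-31657 + \left(\left(\left(-1\right) 23 \cdot 22 + 5825\right) + 2576\right)\right) + q{\left(185,47 \right)} = \left(-31657 + \left(\left(\left(-1\right) 23 \cdot 22 + 5825\right) + 2576\right)\right) + \left(\frac{7}{2} - 370\right) = \left(-31657 + \left(\left(\left(-23\right) 22 + 5825\right) + 2576\right)\right) + \left(\frac{7}{2} - 370\right) = \left(-31657 + \left(\left(-506 + 5825\right) + 2576\right)\right) - \frac{733}{2} = \left(-31657 + \left(5319 + 2576\right)\right) - \frac{733}{2} = \left(-31657 + 7895\right) - \frac{733}{2} = -23762 - \frac{733}{2} = - \frac{48257}{2}$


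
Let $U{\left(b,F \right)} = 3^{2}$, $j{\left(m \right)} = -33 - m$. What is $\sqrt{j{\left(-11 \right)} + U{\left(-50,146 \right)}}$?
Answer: $i \sqrt{13} \approx 3.6056 i$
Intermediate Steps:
$U{\left(b,F \right)} = 9$
$\sqrt{j{\left(-11 \right)} + U{\left(-50,146 \right)}} = \sqrt{\left(-33 - -11\right) + 9} = \sqrt{\left(-33 + 11\right) + 9} = \sqrt{-22 + 9} = \sqrt{-13} = i \sqrt{13}$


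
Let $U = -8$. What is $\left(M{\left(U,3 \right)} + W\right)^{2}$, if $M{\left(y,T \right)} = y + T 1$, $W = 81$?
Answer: $5776$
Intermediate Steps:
$M{\left(y,T \right)} = T + y$ ($M{\left(y,T \right)} = y + T = T + y$)
$\left(M{\left(U,3 \right)} + W\right)^{2} = \left(\left(3 - 8\right) + 81\right)^{2} = \left(-5 + 81\right)^{2} = 76^{2} = 5776$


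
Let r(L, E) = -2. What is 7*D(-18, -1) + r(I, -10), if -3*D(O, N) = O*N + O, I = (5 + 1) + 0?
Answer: -2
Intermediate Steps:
I = 6 (I = 6 + 0 = 6)
D(O, N) = -O/3 - N*O/3 (D(O, N) = -(O*N + O)/3 = -(N*O + O)/3 = -(O + N*O)/3 = -O/3 - N*O/3)
7*D(-18, -1) + r(I, -10) = 7*(-⅓*(-18)*(1 - 1)) - 2 = 7*(-⅓*(-18)*0) - 2 = 7*0 - 2 = 0 - 2 = -2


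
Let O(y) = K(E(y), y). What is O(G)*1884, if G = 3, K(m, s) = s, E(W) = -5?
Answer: 5652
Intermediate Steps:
O(y) = y
O(G)*1884 = 3*1884 = 5652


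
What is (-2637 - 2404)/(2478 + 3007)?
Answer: -5041/5485 ≈ -0.91905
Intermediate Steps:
(-2637 - 2404)/(2478 + 3007) = -5041/5485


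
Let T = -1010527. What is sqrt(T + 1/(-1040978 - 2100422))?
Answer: I*sqrt(99722785432200614)/314140 ≈ 1005.3*I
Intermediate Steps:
sqrt(T + 1/(-1040978 - 2100422)) = sqrt(-1010527 + 1/(-1040978 - 2100422)) = sqrt(-1010527 + 1/(-3141400)) = sqrt(-1010527 - 1/3141400) = sqrt(-3174469517801/3141400) = I*sqrt(99722785432200614)/314140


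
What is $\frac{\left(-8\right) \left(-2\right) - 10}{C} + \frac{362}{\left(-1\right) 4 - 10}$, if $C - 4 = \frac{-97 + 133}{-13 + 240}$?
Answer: $- \frac{80665}{3304} \approx -24.414$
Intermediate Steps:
$C = \frac{944}{227}$ ($C = 4 + \frac{-97 + 133}{-13 + 240} = 4 + \frac{36}{227} = \frac{944}{227} \approx 4.1586$)
$\frac{\left(-8\right) \left(-2\right) - 10}{C} + \frac{362}{\left(-1\right) 4 - 10} = \frac{\left(-8\right) \left(-2\right) - 10}{\frac{944}{227}} + \frac{362}{\left(-1\right) 4 - 10} = \left(16 - 10\right) \frac{227}{944} + \frac{362}{-4 - 10} = 6 \cdot \frac{227}{944} + \frac{362}{-14} = \frac{681}{472} + 362 \left(- \frac{1}{14}\right) = \frac{681}{472} - \frac{181}{7} = - \frac{80665}{3304}$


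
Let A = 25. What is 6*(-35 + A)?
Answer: -60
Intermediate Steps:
6*(-35 + A) = 6*(-35 + 25) = 6*(-10) = -60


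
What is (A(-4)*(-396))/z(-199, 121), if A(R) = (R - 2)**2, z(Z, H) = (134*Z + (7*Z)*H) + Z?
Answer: 7128/97709 ≈ 0.072951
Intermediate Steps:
z(Z, H) = 135*Z + 7*H*Z (z(Z, H) = (134*Z + 7*H*Z) + Z = 135*Z + 7*H*Z)
A(R) = (-2 + R)**2
(A(-4)*(-396))/z(-199, 121) = ((-2 - 4)**2*(-396))/((-199*(135 + 7*121))) = ((-6)**2*(-396))/((-199*(135 + 847))) = (36*(-396))/((-199*982)) = -14256/(-195418) = -14256*(-1/195418) = 7128/97709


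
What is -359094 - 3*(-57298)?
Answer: -187200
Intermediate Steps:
-359094 - 3*(-57298) = -359094 + 171894 = -187200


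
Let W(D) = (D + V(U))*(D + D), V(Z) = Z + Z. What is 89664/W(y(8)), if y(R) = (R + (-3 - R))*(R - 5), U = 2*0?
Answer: 14944/27 ≈ 553.48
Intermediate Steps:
U = 0
V(Z) = 2*Z
y(R) = 15 - 3*R (y(R) = -3*(-5 + R) = 15 - 3*R)
W(D) = 2*D**2 (W(D) = (D + 2*0)*(D + D) = (D + 0)*(2*D) = D*(2*D) = 2*D**2)
89664/W(y(8)) = 89664/((2*(15 - 3*8)**2)) = 89664/((2*(15 - 24)**2)) = 89664/((2*(-9)**2)) = 89664/((2*81)) = 89664/162 = 89664*(1/162) = 14944/27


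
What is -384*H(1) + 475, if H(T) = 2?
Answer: -293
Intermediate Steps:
-384*H(1) + 475 = -384*2 + 475 = -768 + 475 = -293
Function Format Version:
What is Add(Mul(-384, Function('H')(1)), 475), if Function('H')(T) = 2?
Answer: -293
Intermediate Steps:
Add(Mul(-384, Function('H')(1)), 475) = Add(Mul(-384, 2), 475) = Add(-768, 475) = -293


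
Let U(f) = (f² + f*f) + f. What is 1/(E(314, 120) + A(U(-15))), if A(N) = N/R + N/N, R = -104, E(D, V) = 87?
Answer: 104/8717 ≈ 0.011931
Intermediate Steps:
U(f) = f + 2*f² (U(f) = (f² + f²) + f = 2*f² + f = f + 2*f²)
A(N) = 1 - N/104 (A(N) = N/(-104) + N/N = N*(-1/104) + 1 = -N/104 + 1 = 1 - N/104)
1/(E(314, 120) + A(U(-15))) = 1/(87 + (1 - (-15)*(1 + 2*(-15))/104)) = 1/(87 + (1 - (-15)*(1 - 30)/104)) = 1/(87 + (1 - (-15)*(-29)/104)) = 1/(87 + (1 - 1/104*435)) = 1/(87 + (1 - 435/104)) = 1/(87 - 331/104) = 1/(8717/104) = 104/8717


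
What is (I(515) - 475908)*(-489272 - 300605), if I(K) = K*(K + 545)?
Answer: -55285070984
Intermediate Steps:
I(K) = K*(545 + K)
(I(515) - 475908)*(-489272 - 300605) = (515*(545 + 515) - 475908)*(-489272 - 300605) = (515*1060 - 475908)*(-789877) = (545900 - 475908)*(-789877) = 69992*(-789877) = -55285070984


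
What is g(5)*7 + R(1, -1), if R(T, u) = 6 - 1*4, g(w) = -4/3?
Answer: -22/3 ≈ -7.3333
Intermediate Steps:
g(w) = -4/3 (g(w) = -4*⅓ = -4/3)
R(T, u) = 2 (R(T, u) = 6 - 4 = 2)
g(5)*7 + R(1, -1) = -4/3*7 + 2 = -28/3 + 2 = -22/3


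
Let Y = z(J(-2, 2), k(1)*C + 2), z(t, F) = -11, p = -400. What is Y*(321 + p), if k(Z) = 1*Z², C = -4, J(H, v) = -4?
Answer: 869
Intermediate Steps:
k(Z) = Z²
Y = -11
Y*(321 + p) = -11*(321 - 400) = -11*(-79) = 869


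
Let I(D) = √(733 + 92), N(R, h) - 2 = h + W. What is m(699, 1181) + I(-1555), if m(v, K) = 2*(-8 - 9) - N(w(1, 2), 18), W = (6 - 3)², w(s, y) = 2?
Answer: -63 + 5*√33 ≈ -34.277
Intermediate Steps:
W = 9 (W = 3² = 9)
N(R, h) = 11 + h (N(R, h) = 2 + (h + 9) = 2 + (9 + h) = 11 + h)
I(D) = 5*√33 (I(D) = √825 = 5*√33)
m(v, K) = -63 (m(v, K) = 2*(-8 - 9) - (11 + 18) = 2*(-17) - 1*29 = -34 - 29 = -63)
m(699, 1181) + I(-1555) = -63 + 5*√33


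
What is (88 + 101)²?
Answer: 35721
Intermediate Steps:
(88 + 101)² = 189² = 35721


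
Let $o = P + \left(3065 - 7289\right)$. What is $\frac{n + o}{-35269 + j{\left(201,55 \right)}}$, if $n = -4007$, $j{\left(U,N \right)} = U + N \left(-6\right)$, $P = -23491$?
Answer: $\frac{15861}{17699} \approx 0.89615$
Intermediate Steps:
$o = -27715$ ($o = -23491 + \left(3065 - 7289\right) = -23491 - 4224 = -27715$)
$j{\left(U,N \right)} = U - 6 N$
$\frac{n + o}{-35269 + j{\left(201,55 \right)}} = \frac{-4007 - 27715}{-35269 + \left(201 - 330\right)} = - \frac{31722}{-35269 + \left(201 - 330\right)} = - \frac{31722}{-35269 - 129} = - \frac{31722}{-35398} = \left(-31722\right) \left(- \frac{1}{35398}\right) = \frac{15861}{17699}$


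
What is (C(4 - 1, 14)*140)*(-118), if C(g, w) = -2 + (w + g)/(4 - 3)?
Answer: -247800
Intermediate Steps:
C(g, w) = -2 + g + w (C(g, w) = -2 + (g + w)/1 = -2 + (g + w)*1 = -2 + (g + w) = -2 + g + w)
(C(4 - 1, 14)*140)*(-118) = ((-2 + (4 - 1) + 14)*140)*(-118) = ((-2 + 3 + 14)*140)*(-118) = (15*140)*(-118) = 2100*(-118) = -247800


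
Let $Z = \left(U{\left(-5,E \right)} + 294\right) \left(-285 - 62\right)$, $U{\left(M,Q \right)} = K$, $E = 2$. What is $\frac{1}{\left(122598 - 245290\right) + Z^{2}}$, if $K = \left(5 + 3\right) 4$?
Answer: $\frac{1}{12796464192} \approx 7.8147 \cdot 10^{-11}$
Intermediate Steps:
$K = 32$ ($K = 8 \cdot 4 = 32$)
$U{\left(M,Q \right)} = 32$
$Z = -113122$ ($Z = \left(32 + 294\right) \left(-285 - 62\right) = 326 \left(-347\right) = -113122$)
$\frac{1}{\left(122598 - 245290\right) + Z^{2}} = \frac{1}{\left(122598 - 245290\right) + \left(-113122\right)^{2}} = \frac{1}{\left(122598 - 245290\right) + 12796586884} = \frac{1}{-122692 + 12796586884} = \frac{1}{12796464192}$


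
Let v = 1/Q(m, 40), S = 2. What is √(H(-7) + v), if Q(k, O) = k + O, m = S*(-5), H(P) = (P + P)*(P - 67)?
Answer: √932430/30 ≈ 32.188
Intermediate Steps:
H(P) = 2*P*(-67 + P) (H(P) = (2*P)*(-67 + P) = 2*P*(-67 + P))
m = -10 (m = 2*(-5) = -10)
Q(k, O) = O + k
v = 1/30 (v = 1/(40 - 10) = 1/30 ≈ 0.033333)
√(H(-7) + v) = √(2*(-7)*(-67 - 7) + 1/30) = √(2*(-7)*(-74) + 1/30) = √(1036 + 1/30) = √(31081/30) = √932430/30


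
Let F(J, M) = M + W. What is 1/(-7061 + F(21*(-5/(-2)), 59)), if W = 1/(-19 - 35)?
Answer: -54/378109 ≈ -0.00014282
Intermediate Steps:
W = -1/54 (W = 1/(-54) = -1/54 ≈ -0.018519)
F(J, M) = -1/54 + M (F(J, M) = M - 1/54 = -1/54 + M)
1/(-7061 + F(21*(-5/(-2)), 59)) = 1/(-7061 + (-1/54 + 59)) = 1/(-7061 + 3185/54) = 1/(-378109/54) = -54/378109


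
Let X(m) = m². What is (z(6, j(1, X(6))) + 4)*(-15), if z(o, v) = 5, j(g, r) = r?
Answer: -135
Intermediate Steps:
(z(6, j(1, X(6))) + 4)*(-15) = (5 + 4)*(-15) = 9*(-15) = -135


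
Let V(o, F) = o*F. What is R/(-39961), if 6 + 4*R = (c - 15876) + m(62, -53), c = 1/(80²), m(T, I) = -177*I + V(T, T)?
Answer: 17004799/1023001600 ≈ 0.016622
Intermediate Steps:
V(o, F) = F*o
m(T, I) = T² - 177*I (m(T, I) = -177*I + T*T = -177*I + T² = T² - 177*I)
c = 1/6400 ≈ 0.00015625
R = -17004799/25600 (R = -3/2 + ((1/6400 - 15876) + (62² - 177*(-53)))/4 = -3/2 + (-101606399/6400 + (3844 + 9381))/4 = -3/2 + (-101606399/6400 + 13225)/4 = -3/2 + (¼)*(-16966399/6400) = -3/2 - 16966399/25600 = -17004799/25600 ≈ -664.25)
R/(-39961) = -17004799/25600/(-39961) = -17004799/25600*(-1/39961) = 17004799/1023001600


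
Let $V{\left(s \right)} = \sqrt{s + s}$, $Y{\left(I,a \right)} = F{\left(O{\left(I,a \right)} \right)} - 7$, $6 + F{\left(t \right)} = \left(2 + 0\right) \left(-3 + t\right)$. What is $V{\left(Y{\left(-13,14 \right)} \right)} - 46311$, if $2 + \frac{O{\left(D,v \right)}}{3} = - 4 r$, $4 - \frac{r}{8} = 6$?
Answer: $-46311 + \sqrt{706} \approx -46284.0$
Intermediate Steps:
$r = -16$ ($r = 32 - 48 = -16$)
$O{\left(D,v \right)} = 186$ ($O{\left(D,v \right)} = -6 + 3 \left(\left(-4\right) \left(-16\right)\right) = -6 + 3 \cdot 64 = -6 + 192 = 186$)
$F{\left(t \right)} = -12 + 2 t$ ($F{\left(t \right)} = -6 + \left(2 + 0\right) \left(-3 + t\right) = -6 + 2 \left(-3 + t\right) = -6 + \left(-6 + 2 t\right) = -12 + 2 t$)
$Y{\left(I,a \right)} = 353$ ($Y{\left(I,a \right)} = \left(-12 + 2 \cdot 186\right) - 7 = \left(-12 + 372\right) - 7 = 360 - 7 = 353$)
$V{\left(s \right)} = \sqrt{2} \sqrt{s}$ ($V{\left(s \right)} = \sqrt{2 s} = \sqrt{2} \sqrt{s}$)
$V{\left(Y{\left(-13,14 \right)} \right)} - 46311 = \sqrt{2} \sqrt{353} - 46311 = \sqrt{706} - 46311 = -46311 + \sqrt{706}$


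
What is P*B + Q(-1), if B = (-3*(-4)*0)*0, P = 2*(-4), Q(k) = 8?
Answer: 8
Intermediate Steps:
P = -8
B = 0 (B = (12*0)*0 = 0*0 = 0)
P*B + Q(-1) = -8*0 + 8 = 0 + 8 = 8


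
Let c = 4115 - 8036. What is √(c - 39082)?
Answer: I*√43003 ≈ 207.37*I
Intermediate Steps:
c = -3921
√(c - 39082) = √(-3921 - 39082) = √(-43003) = I*√43003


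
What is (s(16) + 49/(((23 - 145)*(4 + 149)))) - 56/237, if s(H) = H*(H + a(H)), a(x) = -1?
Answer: 353555057/1474614 ≈ 239.76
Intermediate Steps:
s(H) = H*(-1 + H) (s(H) = H*(H - 1) = H*(-1 + H))
(s(16) + 49/(((23 - 145)*(4 + 149)))) - 56/237 = (16*(-1 + 16) + 49/(((23 - 145)*(4 + 149)))) - 56/237 = (16*15 + 49/((-122*153))) - 56*1/237 = (240 + 49/(-18666)) - 56/237 = (240 + 49*(-1/18666)) - 56/237 = (240 - 49/18666) - 56/237 = 4479791/18666 - 56/237 = 353555057/1474614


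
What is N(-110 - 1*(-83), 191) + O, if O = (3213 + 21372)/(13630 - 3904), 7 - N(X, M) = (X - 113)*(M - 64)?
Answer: 57673649/3242 ≈ 17790.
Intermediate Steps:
N(X, M) = 7 - (-113 + X)*(-64 + M) (N(X, M) = 7 - (X - 113)*(M - 64) = 7 - (-113 + X)*(-64 + M))
O = 8195/3242 (O = 24585/9726 = 24585*(1/9726) = 8195/3242 ≈ 2.5278)
N(-110 - 1*(-83), 191) + O = (-7225 + 64*(-110 - 1*(-83)) + 113*191 - 1*191*(-110 - 1*(-83))) + 8195/3242 = (-7225 + 64*(-110 + 83) + 21583 - 1*191*(-110 + 83)) + 8195/3242 = (-7225 + 64*(-27) + 21583 - 1*191*(-27)) + 8195/3242 = (-7225 - 1728 + 21583 + 5157) + 8195/3242 = 17787 + 8195/3242 = 57673649/3242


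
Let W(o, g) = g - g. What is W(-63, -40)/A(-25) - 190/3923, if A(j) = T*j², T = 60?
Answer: -190/3923 ≈ -0.048432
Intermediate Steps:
A(j) = 60*j²
W(o, g) = 0
W(-63, -40)/A(-25) - 190/3923 = 0/((60*(-25)²)) - 190/3923 = 0/((60*625)) - 190*1/3923 = 0/37500 - 190/3923 = 0*(1/37500) - 190/3923 = 0 - 190/3923 = -190/3923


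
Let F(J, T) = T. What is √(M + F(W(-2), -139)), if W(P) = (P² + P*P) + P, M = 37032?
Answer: √36893 ≈ 192.08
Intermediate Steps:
W(P) = P + 2*P² (W(P) = (P² + P²) + P = 2*P² + P = P + 2*P²)
√(M + F(W(-2), -139)) = √(37032 - 139) = √36893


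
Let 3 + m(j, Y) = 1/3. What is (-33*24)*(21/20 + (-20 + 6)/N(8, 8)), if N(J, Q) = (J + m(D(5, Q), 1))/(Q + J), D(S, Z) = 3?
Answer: 162162/5 ≈ 32432.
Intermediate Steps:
m(j, Y) = -8/3 (m(j, Y) = -3 + 1/3 = -3 + ⅓ = -8/3)
N(J, Q) = (-8/3 + J)/(J + Q) (N(J, Q) = (J - 8/3)/(Q + J) = (-8/3 + J)/(J + Q))
(-33*24)*(21/20 + (-20 + 6)/N(8, 8)) = (-33*24)*(21/20 + (-20 + 6)/(((-8/3 + 8)/(8 + 8)))) = -792*(21*(1/20) - 14/((16/3)/16)) = -792*(21/20 - 14/((1/16)*(16/3))) = -792*(21/20 - 14/⅓) = -792*(21/20 - 14*3) = -792*(21/20 - 42) = -792*(-819/20) = 162162/5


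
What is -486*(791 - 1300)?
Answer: 247374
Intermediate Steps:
-486*(791 - 1300) = -486*(-509) = 247374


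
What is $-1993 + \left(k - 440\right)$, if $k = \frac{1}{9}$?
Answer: $- \frac{21896}{9} \approx -2432.9$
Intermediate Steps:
$k = \frac{1}{9} \approx 0.11111$
$-1993 + \left(k - 440\right) = -1993 + \left(\frac{1}{9} - 440\right) = -1993 - \frac{3959}{9} = - \frac{21896}{9}$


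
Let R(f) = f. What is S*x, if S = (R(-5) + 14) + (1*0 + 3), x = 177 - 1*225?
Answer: -576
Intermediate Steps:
x = -48 (x = 177 - 225 = -48)
S = 12 (S = (-5 + 14) + (1*0 + 3) = 9 + (0 + 3) = 9 + 3 = 12)
S*x = 12*(-48) = -576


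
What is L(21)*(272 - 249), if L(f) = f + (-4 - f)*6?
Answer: -2967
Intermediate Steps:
L(f) = -24 - 5*f (L(f) = f + (-24 - 6*f) = -24 - 5*f)
L(21)*(272 - 249) = (-24 - 5*21)*(272 - 249) = (-24 - 105)*23 = -129*23 = -2967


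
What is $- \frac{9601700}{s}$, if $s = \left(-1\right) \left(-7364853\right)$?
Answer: $- \frac{9601700}{7364853} \approx -1.3037$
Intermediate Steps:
$s = 7364853$
$- \frac{9601700}{s} = - \frac{9601700}{7364853}$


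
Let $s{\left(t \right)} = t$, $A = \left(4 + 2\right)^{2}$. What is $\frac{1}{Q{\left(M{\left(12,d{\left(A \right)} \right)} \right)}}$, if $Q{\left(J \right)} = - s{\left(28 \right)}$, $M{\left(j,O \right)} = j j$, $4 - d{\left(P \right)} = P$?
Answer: $- \frac{1}{28} \approx -0.035714$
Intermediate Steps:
$A = 36$ ($A = 6^{2} = 36$)
$d{\left(P \right)} = 4 - P$
$M{\left(j,O \right)} = j^{2}$
$Q{\left(J \right)} = -28$ ($Q{\left(J \right)} = \left(-1\right) 28 = -28$)
$\frac{1}{Q{\left(M{\left(12,d{\left(A \right)} \right)} \right)}} = \frac{1}{-28} = - \frac{1}{28}$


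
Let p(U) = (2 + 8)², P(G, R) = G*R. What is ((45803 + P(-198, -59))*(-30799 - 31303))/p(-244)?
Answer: -356993347/10 ≈ -3.5699e+7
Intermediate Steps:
p(U) = 100 (p(U) = 10² = 100)
((45803 + P(-198, -59))*(-30799 - 31303))/p(-244) = ((45803 - 198*(-59))*(-30799 - 31303))/100 = ((45803 + 11682)*(-62102))*(1/100) = (57485*(-62102))*(1/100) = -3569933470*1/100 = -356993347/10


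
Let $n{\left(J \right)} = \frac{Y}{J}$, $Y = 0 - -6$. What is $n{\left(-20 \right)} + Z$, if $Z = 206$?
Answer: $\frac{2057}{10} \approx 205.7$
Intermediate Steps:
$Y = 6$ ($Y = 0 + 6 = 6$)
$n{\left(J \right)} = \frac{6}{J}$
$n{\left(-20 \right)} + Z = \frac{6}{-20} + 206 = 6 \left(- \frac{1}{20}\right) + 206 = - \frac{3}{10} + 206 = \frac{2057}{10}$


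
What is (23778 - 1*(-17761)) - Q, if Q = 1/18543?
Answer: 770257676/18543 ≈ 41539.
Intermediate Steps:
Q = 1/18543 ≈ 5.3929e-5
(23778 - 1*(-17761)) - Q = (23778 - 1*(-17761)) - 1*1/18543 = (23778 + 17761) - 1/18543 = 41539 - 1/18543 = 770257676/18543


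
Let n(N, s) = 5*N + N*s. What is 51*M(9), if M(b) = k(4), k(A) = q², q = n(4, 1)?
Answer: 29376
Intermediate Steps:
q = 24 (q = 4*(5 + 1) = 4*6 = 24)
k(A) = 576 (k(A) = 24² = 576)
M(b) = 576
51*M(9) = 51*576 = 29376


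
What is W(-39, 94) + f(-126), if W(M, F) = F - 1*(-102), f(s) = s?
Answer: 70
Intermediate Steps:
W(M, F) = 102 + F (W(M, F) = F + 102 = 102 + F)
W(-39, 94) + f(-126) = (102 + 94) - 126 = 196 - 126 = 70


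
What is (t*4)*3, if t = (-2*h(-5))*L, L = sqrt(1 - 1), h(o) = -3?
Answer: 0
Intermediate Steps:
L = 0 (L = sqrt(0) = 0)
t = 0 (t = -2*(-3)*0 = 6*0 = 0)
(t*4)*3 = (0*4)*3 = 0*3 = 0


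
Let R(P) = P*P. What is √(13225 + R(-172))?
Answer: √42809 ≈ 206.90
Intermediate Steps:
R(P) = P²
√(13225 + R(-172)) = √(13225 + (-172)²) = √(13225 + 29584) = √42809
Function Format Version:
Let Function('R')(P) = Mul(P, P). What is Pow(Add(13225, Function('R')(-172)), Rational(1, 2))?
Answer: Pow(42809, Rational(1, 2)) ≈ 206.90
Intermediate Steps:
Function('R')(P) = Pow(P, 2)
Pow(Add(13225, Function('R')(-172)), Rational(1, 2)) = Pow(Add(13225, Pow(-172, 2)), Rational(1, 2)) = Pow(Add(13225, 29584), Rational(1, 2)) = Pow(42809, Rational(1, 2))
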